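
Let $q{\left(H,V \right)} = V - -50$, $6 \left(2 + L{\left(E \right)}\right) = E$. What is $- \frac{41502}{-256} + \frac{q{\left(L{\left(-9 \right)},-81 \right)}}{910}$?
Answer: $\frac{9439721}{58240} \approx 162.08$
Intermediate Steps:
$L{\left(E \right)} = -2 + \frac{E}{6}$
$q{\left(H,V \right)} = 50 + V$ ($q{\left(H,V \right)} = V + 50 = 50 + V$)
$- \frac{41502}{-256} + \frac{q{\left(L{\left(-9 \right)},-81 \right)}}{910} = - \frac{41502}{-256} + \frac{50 - 81}{910} = \left(-41502\right) \left(- \frac{1}{256}\right) - \frac{31}{910} = \frac{20751}{128} - \frac{31}{910} = \frac{9439721}{58240}$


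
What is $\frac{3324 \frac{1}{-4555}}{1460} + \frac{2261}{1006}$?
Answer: $\frac{3758246089}{1672550450} \approx 2.247$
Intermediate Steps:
$\frac{3324 \frac{1}{-4555}}{1460} + \frac{2261}{1006} = 3324 \left(- \frac{1}{4555}\right) \frac{1}{1460} + 2261 \cdot \frac{1}{1006} = \left(- \frac{3324}{4555}\right) \frac{1}{1460} + \frac{2261}{1006} = - \frac{831}{1662575} + \frac{2261}{1006} = \frac{3758246089}{1672550450}$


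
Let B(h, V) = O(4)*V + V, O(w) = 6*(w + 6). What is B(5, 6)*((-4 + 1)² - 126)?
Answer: -42822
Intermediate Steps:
O(w) = 36 + 6*w (O(w) = 6*(6 + w) = 36 + 6*w)
B(h, V) = 61*V (B(h, V) = (36 + 6*4)*V + V = (36 + 24)*V + V = 60*V + V = 61*V)
B(5, 6)*((-4 + 1)² - 126) = (61*6)*((-4 + 1)² - 126) = 366*((-3)² - 126) = 366*(9 - 126) = 366*(-117) = -42822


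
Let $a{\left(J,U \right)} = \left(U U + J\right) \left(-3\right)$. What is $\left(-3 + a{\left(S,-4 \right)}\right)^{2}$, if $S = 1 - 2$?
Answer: $2304$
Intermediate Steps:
$S = -1$
$a{\left(J,U \right)} = - 3 J - 3 U^{2}$ ($a{\left(J,U \right)} = \left(U^{2} + J\right) \left(-3\right) = \left(J + U^{2}\right) \left(-3\right) = - 3 J - 3 U^{2}$)
$\left(-3 + a{\left(S,-4 \right)}\right)^{2} = \left(-3 - \left(-3 + 3 \left(-4\right)^{2}\right)\right)^{2} = \left(-3 + \left(3 - 48\right)\right)^{2} = \left(-3 - 45\right)^{2} = \left(-48\right)^{2} = 2304$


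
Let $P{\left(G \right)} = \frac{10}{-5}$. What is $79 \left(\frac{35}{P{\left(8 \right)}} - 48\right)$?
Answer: $- \frac{10349}{2} \approx -5174.5$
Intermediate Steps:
$P{\left(G \right)} = -2$ ($P{\left(G \right)} = 10 \left(- \frac{1}{5}\right) = -2$)
$79 \left(\frac{35}{P{\left(8 \right)}} - 48\right) = 79 \left(\frac{35}{-2} - 48\right) = 79 \left(35 \left(- \frac{1}{2}\right) - 48\right) = 79 \left(- \frac{35}{2} - 48\right) = 79 \left(- \frac{131}{2}\right) = - \frac{10349}{2}$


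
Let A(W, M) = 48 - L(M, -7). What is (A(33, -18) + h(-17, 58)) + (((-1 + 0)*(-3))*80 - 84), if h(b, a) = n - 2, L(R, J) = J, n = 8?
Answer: 217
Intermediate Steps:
A(W, M) = 55 (A(W, M) = 48 - 1*(-7) = 48 + 7 = 55)
h(b, a) = 6 (h(b, a) = 8 - 2 = 6)
(A(33, -18) + h(-17, 58)) + (((-1 + 0)*(-3))*80 - 84) = (55 + 6) + (((-1 + 0)*(-3))*80 - 84) = 61 + (-1*(-3)*80 - 84) = 61 + (3*80 - 84) = 61 + (240 - 84) = 61 + 156 = 217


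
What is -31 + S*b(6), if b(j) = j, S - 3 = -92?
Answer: -565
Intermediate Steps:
S = -89 (S = 3 - 92 = -89)
-31 + S*b(6) = -31 - 89*6 = -31 - 534 = -565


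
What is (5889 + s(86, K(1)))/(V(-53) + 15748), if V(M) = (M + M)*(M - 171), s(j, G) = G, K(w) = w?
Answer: 2945/19746 ≈ 0.14914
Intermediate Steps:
V(M) = 2*M*(-171 + M) (V(M) = (2*M)*(-171 + M) = 2*M*(-171 + M))
(5889 + s(86, K(1)))/(V(-53) + 15748) = (5889 + 1)/(2*(-53)*(-171 - 53) + 15748) = 5890/(2*(-53)*(-224) + 15748) = 5890/(23744 + 15748) = 5890/39492 = 5890*(1/39492) = 2945/19746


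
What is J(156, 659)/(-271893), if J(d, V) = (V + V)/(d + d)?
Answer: -659/42415308 ≈ -1.5537e-5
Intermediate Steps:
J(d, V) = V/d (J(d, V) = (2*V)/((2*d)) = (2*V)*(1/(2*d)) = V/d)
J(156, 659)/(-271893) = (659/156)/(-271893) = (659*(1/156))*(-1/271893) = (659/156)*(-1/271893) = -659/42415308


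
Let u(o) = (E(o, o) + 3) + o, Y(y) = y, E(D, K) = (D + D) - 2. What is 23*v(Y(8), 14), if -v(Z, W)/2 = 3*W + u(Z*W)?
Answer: -17434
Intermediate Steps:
E(D, K) = -2 + 2*D (E(D, K) = 2*D - 2 = -2 + 2*D)
u(o) = 1 + 3*o (u(o) = ((-2 + 2*o) + 3) + o = (1 + 2*o) + o = 1 + 3*o)
v(Z, W) = -2 - 6*W - 6*W*Z (v(Z, W) = -2*(3*W + (1 + 3*(Z*W))) = -2*(3*W + (1 + 3*(W*Z))) = -2*(3*W + (1 + 3*W*Z)) = -2*(1 + 3*W + 3*W*Z) = -2 - 6*W - 6*W*Z)
23*v(Y(8), 14) = 23*(-2 - 6*14 - 6*14*8) = 23*(-2 - 84 - 672) = 23*(-758) = -17434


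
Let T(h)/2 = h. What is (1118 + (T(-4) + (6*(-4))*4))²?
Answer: 1028196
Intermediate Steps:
T(h) = 2*h
(1118 + (T(-4) + (6*(-4))*4))² = (1118 + (2*(-4) + (6*(-4))*4))² = (1118 + (-8 - 24*4))² = (1118 + (-8 - 96))² = (1118 - 104)² = 1014² = 1028196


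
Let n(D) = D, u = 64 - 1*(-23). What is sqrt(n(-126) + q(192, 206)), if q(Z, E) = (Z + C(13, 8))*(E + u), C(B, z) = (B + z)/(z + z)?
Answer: 11*sqrt(7473)/4 ≈ 237.73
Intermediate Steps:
C(B, z) = (B + z)/(2*z) (C(B, z) = (B + z)/((2*z)) = (B + z)*(1/(2*z)) = (B + z)/(2*z))
u = 87 (u = 64 + 23 = 87)
q(Z, E) = (87 + E)*(21/16 + Z) (q(Z, E) = (Z + (1/2)*(13 + 8)/8)*(E + 87) = (Z + (1/2)*(1/8)*21)*(87 + E) = (Z + 21/16)*(87 + E) = (21/16 + Z)*(87 + E) = (87 + E)*(21/16 + Z))
sqrt(n(-126) + q(192, 206)) = sqrt(-126 + (1827/16 + 87*192 + (21/16)*206 + 206*192)) = sqrt(-126 + (1827/16 + 16704 + 2163/8 + 39552)) = sqrt(-126 + 906249/16) = sqrt(904233/16) = 11*sqrt(7473)/4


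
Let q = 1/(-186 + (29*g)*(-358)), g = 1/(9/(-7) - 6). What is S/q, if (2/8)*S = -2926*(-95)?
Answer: 70257473440/51 ≈ 1.3776e+9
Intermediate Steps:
g = -7/51 (g = 1/(9*(-1/7) - 6) = 1/(-9/7 - 6) = 1/(-51/7) = -7/51 ≈ -0.13725)
S = 1111880 (S = 4*(-2926*(-95)) = 4*277970 = 1111880)
q = 51/63188 (q = 1/(-186 + (29*(-7/51))*(-358)) = 1/(-186 - 203/51*(-358)) = 1/(-186 + 72674/51) = 1/(63188/51) = 51/63188 ≈ 0.00080711)
S/q = 1111880/(51/63188) = 1111880*(63188/51) = 70257473440/51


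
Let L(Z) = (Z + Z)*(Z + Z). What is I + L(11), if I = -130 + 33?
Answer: 387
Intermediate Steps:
L(Z) = 4*Z**2 (L(Z) = (2*Z)*(2*Z) = 4*Z**2)
I = -97
I + L(11) = -97 + 4*11**2 = -97 + 4*121 = -97 + 484 = 387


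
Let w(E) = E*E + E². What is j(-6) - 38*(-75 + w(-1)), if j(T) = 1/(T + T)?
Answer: 33287/12 ≈ 2773.9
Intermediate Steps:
w(E) = 2*E² (w(E) = E² + E² = 2*E²)
j(T) = 1/(2*T)
j(-6) - 38*(-75 + w(-1)) = (½)/(-6) - 38*(-75 + 2*(-1)²) = (½)*(-⅙) - 38*(-75 + 2*1) = -1/12 - 38*(-75 + 2) = -1/12 - 38*(-73) = -1/12 - 1*(-2774) = -1/12 + 2774 = 33287/12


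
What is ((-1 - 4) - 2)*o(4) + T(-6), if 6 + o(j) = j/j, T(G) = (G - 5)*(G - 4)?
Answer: 145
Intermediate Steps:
T(G) = (-5 + G)*(-4 + G)
o(j) = -5 (o(j) = -6 + j/j = -6 + 1 = -5)
((-1 - 4) - 2)*o(4) + T(-6) = ((-1 - 4) - 2)*(-5) + (20 + (-6)**2 - 9*(-6)) = (-5 - 2)*(-5) + (20 + 36 + 54) = -7*(-5) + 110 = 35 + 110 = 145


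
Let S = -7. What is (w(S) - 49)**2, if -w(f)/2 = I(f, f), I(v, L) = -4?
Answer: 1681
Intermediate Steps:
w(f) = 8 (w(f) = -2*(-4) = 8)
(w(S) - 49)**2 = (8 - 49)**2 = (-41)**2 = 1681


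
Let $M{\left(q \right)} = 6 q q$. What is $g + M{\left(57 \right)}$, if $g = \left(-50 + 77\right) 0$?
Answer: $19494$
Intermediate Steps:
$M{\left(q \right)} = 6 q^{2}$
$g = 0$ ($g = 27 \cdot 0 = 0$)
$g + M{\left(57 \right)} = 0 + 6 \cdot 57^{2} = 0 + 6 \cdot 3249 = 0 + 19494 = 19494$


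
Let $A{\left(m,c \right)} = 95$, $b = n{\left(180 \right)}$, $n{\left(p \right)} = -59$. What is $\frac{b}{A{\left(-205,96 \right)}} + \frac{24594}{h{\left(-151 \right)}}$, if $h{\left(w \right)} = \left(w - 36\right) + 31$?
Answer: $- \frac{390939}{2470} \approx -158.27$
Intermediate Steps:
$b = -59$
$h{\left(w \right)} = -5 + w$ ($h{\left(w \right)} = \left(-36 + w\right) + 31 = -5 + w$)
$\frac{b}{A{\left(-205,96 \right)}} + \frac{24594}{h{\left(-151 \right)}} = - \frac{59}{95} + \frac{24594}{-5 - 151} = \left(-59\right) \frac{1}{95} + \frac{24594}{-156} = - \frac{59}{95} + 24594 \left(- \frac{1}{156}\right) = - \frac{59}{95} - \frac{4099}{26} = - \frac{390939}{2470}$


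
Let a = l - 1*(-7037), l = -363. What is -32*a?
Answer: -213568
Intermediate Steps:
a = 6674 (a = -363 - 1*(-7037) = -363 + 7037 = 6674)
-32*a = -32*6674 = -213568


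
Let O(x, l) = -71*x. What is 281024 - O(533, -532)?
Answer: 318867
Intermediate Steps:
281024 - O(533, -532) = 281024 - (-71)*533 = 281024 - 1*(-37843) = 281024 + 37843 = 318867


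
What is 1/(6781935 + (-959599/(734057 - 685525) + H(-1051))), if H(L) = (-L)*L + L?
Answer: 48532/275480406957 ≈ 1.7617e-7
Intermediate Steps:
H(L) = L - L**2 (H(L) = -L**2 + L = L - L**2)
1/(6781935 + (-959599/(734057 - 685525) + H(-1051))) = 1/(6781935 + (-959599/(734057 - 685525) - 1051*(1 - 1*(-1051)))) = 1/(6781935 + (-959599/48532 - 1051*(1 + 1051))) = 1/(6781935 + (-959599*1/48532 - 1051*1052)) = 1/(6781935 + (-959599/48532 - 1105652)) = 1/(6781935 - 53660462463/48532) = 1/(275480406957/48532) = 48532/275480406957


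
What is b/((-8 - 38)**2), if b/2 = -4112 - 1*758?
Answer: -2435/529 ≈ -4.6030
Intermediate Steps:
b = -9740 (b = 2*(-4112 - 1*758) = 2*(-4112 - 758) = 2*(-4870) = -9740)
b/((-8 - 38)**2) = -9740/(-8 - 38)**2 = -9740/((-46)**2) = -9740/2116 = -9740*1/2116 = -2435/529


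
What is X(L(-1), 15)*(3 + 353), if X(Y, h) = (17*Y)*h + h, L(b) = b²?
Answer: 96120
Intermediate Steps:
X(Y, h) = h + 17*Y*h (X(Y, h) = 17*Y*h + h = h + 17*Y*h)
X(L(-1), 15)*(3 + 353) = (15*(1 + 17*(-1)²))*(3 + 353) = (15*(1 + 17*1))*356 = (15*(1 + 17))*356 = (15*18)*356 = 270*356 = 96120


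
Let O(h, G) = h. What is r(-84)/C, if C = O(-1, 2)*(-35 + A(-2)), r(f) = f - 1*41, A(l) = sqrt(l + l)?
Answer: -4375/1229 - 250*I/1229 ≈ -3.5598 - 0.20342*I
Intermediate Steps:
A(l) = sqrt(2)*sqrt(l) (A(l) = sqrt(2*l) = sqrt(2)*sqrt(l))
r(f) = -41 + f (r(f) = f - 41 = -41 + f)
C = 35 - 2*I (C = -(-35 + sqrt(2)*sqrt(-2)) = -(-35 + sqrt(2)*(I*sqrt(2))) = -(-35 + 2*I) = 35 - 2*I ≈ 35.0 - 2.0*I)
r(-84)/C = (-41 - 84)/(35 - 2*I) = -125*(35 + 2*I)/1229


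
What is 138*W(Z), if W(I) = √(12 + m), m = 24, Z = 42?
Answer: 828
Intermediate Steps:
W(I) = 6 (W(I) = √(12 + 24) = √36 = 6)
138*W(Z) = 138*6 = 828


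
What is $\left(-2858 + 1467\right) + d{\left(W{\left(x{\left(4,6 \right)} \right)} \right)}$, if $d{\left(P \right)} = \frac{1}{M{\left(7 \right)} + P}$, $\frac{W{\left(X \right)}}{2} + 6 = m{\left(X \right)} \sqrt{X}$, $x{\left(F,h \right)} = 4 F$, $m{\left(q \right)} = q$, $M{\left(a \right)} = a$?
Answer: $- \frac{171092}{123} \approx -1391.0$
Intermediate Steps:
$W{\left(X \right)} = -12 + 2 X^{\frac{3}{2}}$ ($W{\left(X \right)} = -12 + 2 X \sqrt{X} = -12 + 2 X^{\frac{3}{2}}$)
$d{\left(P \right)} = \frac{1}{7 + P}$
$\left(-2858 + 1467\right) + d{\left(W{\left(x{\left(4,6 \right)} \right)} \right)} = \left(-2858 + 1467\right) + \frac{1}{7 - \left(12 - 2 \left(4 \cdot 4\right)^{\frac{3}{2}}\right)} = -1391 + \frac{1}{7 - \left(12 - 2 \cdot 16^{\frac{3}{2}}\right)} = -1391 + \frac{1}{7 + \left(-12 + 2 \cdot 64\right)} = -1391 + \frac{1}{7 + \left(-12 + 128\right)} = -1391 + \frac{1}{7 + 116} = -1391 + \frac{1}{123} = - \frac{171092}{123}$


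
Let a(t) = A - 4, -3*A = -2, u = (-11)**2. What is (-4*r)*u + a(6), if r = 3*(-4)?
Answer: 17414/3 ≈ 5804.7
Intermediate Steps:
u = 121
A = 2/3 (A = -1/3*(-2) = 2/3 ≈ 0.66667)
r = -12
a(t) = -10/3 (a(t) = 2/3 - 4 = -10/3)
(-4*r)*u + a(6) = -4*(-12)*121 - 10/3 = 48*121 - 10/3 = 5808 - 10/3 = 17414/3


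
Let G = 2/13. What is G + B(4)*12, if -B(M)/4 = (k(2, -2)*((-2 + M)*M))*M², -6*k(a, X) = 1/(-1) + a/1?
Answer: 13314/13 ≈ 1024.2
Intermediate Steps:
G = 2/13 (G = 2*(1/13) = 2/13 ≈ 0.15385)
k(a, X) = ⅙ - a/6 (k(a, X) = -(1/(-1) + a/1)/6 = -(1*(-1) + a*1)/6 = -(-1 + a)/6 = ⅙ - a/6)
B(M) = 2*M³*(-2 + M)/3 (B(M) = -4*(⅙ - ⅙*2)*((-2 + M)*M)*M² = -4*(⅙ - ⅓)*(M*(-2 + M))*M² = -4*(-M*(-2 + M)/6)*M² = -(-2)*M³*(-2 + M)/3 = 2*M³*(-2 + M)/3)
G + B(4)*12 = 2/13 + ((⅔)*4³*(-2 + 4))*12 = 2/13 + ((⅔)*64*2)*12 = 2/13 + (256/3)*12 = 2/13 + 1024 = 13314/13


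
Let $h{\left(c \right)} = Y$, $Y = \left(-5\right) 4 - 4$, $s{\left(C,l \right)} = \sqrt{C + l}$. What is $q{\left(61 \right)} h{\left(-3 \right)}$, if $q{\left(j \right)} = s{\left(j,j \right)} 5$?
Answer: $- 120 \sqrt{122} \approx -1325.4$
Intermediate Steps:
$q{\left(j \right)} = 5 \sqrt{2} \sqrt{j}$ ($q{\left(j \right)} = \sqrt{j + j} 5 = \sqrt{2 j} 5 = \sqrt{2} \sqrt{j} 5 = 5 \sqrt{2} \sqrt{j}$)
$Y = -24$ ($Y = -20 - 4 = -24$)
$h{\left(c \right)} = -24$
$q{\left(61 \right)} h{\left(-3 \right)} = 5 \sqrt{2} \sqrt{61} \left(-24\right) = 5 \sqrt{122} \left(-24\right) = - 120 \sqrt{122}$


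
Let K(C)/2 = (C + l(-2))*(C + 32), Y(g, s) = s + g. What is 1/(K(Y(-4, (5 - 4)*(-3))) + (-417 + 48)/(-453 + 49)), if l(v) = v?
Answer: -404/181431 ≈ -0.0022267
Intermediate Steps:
Y(g, s) = g + s
K(C) = 2*(-2 + C)*(32 + C) (K(C) = 2*((C - 2)*(C + 32)) = 2*((-2 + C)*(32 + C)) = 2*(-2 + C)*(32 + C))
1/(K(Y(-4, (5 - 4)*(-3))) + (-417 + 48)/(-453 + 49)) = 1/((-128 + 2*(-4 + (5 - 4)*(-3))**2 + 60*(-4 + (5 - 4)*(-3))) + (-417 + 48)/(-453 + 49)) = 1/((-128 + 2*(-4 + 1*(-3))**2 + 60*(-4 + 1*(-3))) - 369/(-404)) = 1/((-128 + 2*(-4 - 3)**2 + 60*(-4 - 3)) - 369*(-1/404)) = 1/((-128 + 2*(-7)**2 + 60*(-7)) + 369/404) = 1/((-128 + 2*49 - 420) + 369/404) = 1/((-128 + 98 - 420) + 369/404) = 1/(-450 + 369/404) = 1/(-181431/404) = -404/181431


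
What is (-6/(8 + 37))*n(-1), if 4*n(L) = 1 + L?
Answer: 0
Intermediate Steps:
n(L) = ¼ + L/4 (n(L) = (1 + L)/4 = ¼ + L/4)
(-6/(8 + 37))*n(-1) = (-6/(8 + 37))*(¼ + (¼)*(-1)) = (-6/45)*(¼ - ¼) = -6*1/45*0 = -2/15*0 = 0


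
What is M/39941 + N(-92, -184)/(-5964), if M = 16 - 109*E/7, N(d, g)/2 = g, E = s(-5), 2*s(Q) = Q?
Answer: 7512941/119104062 ≈ 0.063079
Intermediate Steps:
s(Q) = Q/2
E = -5/2 (E = (½)*(-5) = -5/2 ≈ -2.5000)
N(d, g) = 2*g
M = 769/14 (M = 16 - (-545)/(2*7) = 16 - 109*(-5/14) = 16 + 545/14 = 769/14 ≈ 54.929)
M/39941 + N(-92, -184)/(-5964) = (769/14)/39941 + (2*(-184))/(-5964) = (769/14)*(1/39941) - 368*(-1/5964) = 769/559174 + 92/1491 = 7512941/119104062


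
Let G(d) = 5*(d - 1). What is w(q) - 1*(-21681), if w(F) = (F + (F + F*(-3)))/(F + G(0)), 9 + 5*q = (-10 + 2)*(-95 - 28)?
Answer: 823839/38 ≈ 21680.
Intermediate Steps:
q = 195 (q = -9/5 + ((-10 + 2)*(-95 - 28))/5 = -9/5 + (-8*(-123))/5 = -9/5 + (⅕)*984 = -9/5 + 984/5 = 195)
G(d) = -5 + 5*d (G(d) = 5*(-1 + d) = -5 + 5*d)
w(F) = -F/(-5 + F) (w(F) = (F + (F + F*(-3)))/(F + (-5 + 5*0)) = (F + (F - 3*F))/(F + (-5 + 0)) = (F - 2*F)/(F - 5) = (-F)/(-5 + F) = -F/(-5 + F))
w(q) - 1*(-21681) = -1*195/(-5 + 195) - 1*(-21681) = -1*195/190 + 21681 = -1*195*1/190 + 21681 = -39/38 + 21681 = 823839/38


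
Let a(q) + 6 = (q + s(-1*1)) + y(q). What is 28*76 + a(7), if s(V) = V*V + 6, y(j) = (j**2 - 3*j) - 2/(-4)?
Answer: 4329/2 ≈ 2164.5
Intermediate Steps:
y(j) = 1/2 + j**2 - 3*j (y(j) = (j**2 - 3*j) - 2*(-1/4) = (j**2 - 3*j) + 1/2 = 1/2 + j**2 - 3*j)
s(V) = 6 + V**2 (s(V) = V**2 + 6 = 6 + V**2)
a(q) = 3/2 + q**2 - 2*q (a(q) = -6 + ((q + (6 + (-1*1)**2)) + (1/2 + q**2 - 3*q)) = -6 + ((q + (6 + (-1)**2)) + (1/2 + q**2 - 3*q)) = -6 + ((q + (6 + 1)) + (1/2 + q**2 - 3*q)) = -6 + ((q + 7) + (1/2 + q**2 - 3*q)) = -6 + ((7 + q) + (1/2 + q**2 - 3*q)) = -6 + (15/2 + q**2 - 2*q) = 3/2 + q**2 - 2*q)
28*76 + a(7) = 28*76 + (3/2 + 7**2 - 2*7) = 2128 + (3/2 + 49 - 14) = 2128 + 73/2 = 4329/2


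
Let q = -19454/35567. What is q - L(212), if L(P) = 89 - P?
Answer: 4355287/35567 ≈ 122.45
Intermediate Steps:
q = -19454/35567 (q = -19454*1/35567 = -19454/35567 ≈ -0.54697)
q - L(212) = -19454/35567 - (89 - 1*212) = -19454/35567 - (89 - 212) = -19454/35567 - 1*(-123) = -19454/35567 + 123 = 4355287/35567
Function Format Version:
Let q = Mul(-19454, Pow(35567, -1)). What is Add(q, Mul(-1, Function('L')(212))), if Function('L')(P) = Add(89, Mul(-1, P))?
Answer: Rational(4355287, 35567) ≈ 122.45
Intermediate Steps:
q = Rational(-19454, 35567) (q = Mul(-19454, Rational(1, 35567)) = Rational(-19454, 35567) ≈ -0.54697)
Add(q, Mul(-1, Function('L')(212))) = Add(Rational(-19454, 35567), Mul(-1, Add(89, Mul(-1, 212)))) = Add(Rational(-19454, 35567), Mul(-1, Add(89, -212))) = Add(Rational(-19454, 35567), Mul(-1, -123)) = Add(Rational(-19454, 35567), 123) = Rational(4355287, 35567)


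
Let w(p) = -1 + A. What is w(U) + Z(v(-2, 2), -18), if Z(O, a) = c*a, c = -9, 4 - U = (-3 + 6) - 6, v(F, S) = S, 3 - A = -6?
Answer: 170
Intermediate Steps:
A = 9 (A = 3 - 1*(-6) = 3 + 6 = 9)
U = 7 (U = 4 - ((-3 + 6) - 6) = 4 - (3 - 6) = 4 - 1*(-3) = 4 + 3 = 7)
Z(O, a) = -9*a
w(p) = 8 (w(p) = -1 + 9 = 8)
w(U) + Z(v(-2, 2), -18) = 8 - 9*(-18) = 8 + 162 = 170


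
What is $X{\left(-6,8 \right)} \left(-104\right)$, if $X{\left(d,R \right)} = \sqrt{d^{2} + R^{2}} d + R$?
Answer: $5408$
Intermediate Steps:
$X{\left(d,R \right)} = R + d \sqrt{R^{2} + d^{2}}$ ($X{\left(d,R \right)} = \sqrt{R^{2} + d^{2}} d + R = d \sqrt{R^{2} + d^{2}} + R = R + d \sqrt{R^{2} + d^{2}}$)
$X{\left(-6,8 \right)} \left(-104\right) = \left(8 - 6 \sqrt{8^{2} + \left(-6\right)^{2}}\right) \left(-104\right) = \left(8 - 6 \sqrt{64 + 36}\right) \left(-104\right) = \left(8 - 6 \sqrt{100}\right) \left(-104\right) = \left(8 - 60\right) \left(-104\right) = \left(-52\right) \left(-104\right) = 5408$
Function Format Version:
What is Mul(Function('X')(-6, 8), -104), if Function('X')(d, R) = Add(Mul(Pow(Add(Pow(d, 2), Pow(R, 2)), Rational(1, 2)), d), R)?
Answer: 5408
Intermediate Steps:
Function('X')(d, R) = Add(R, Mul(d, Pow(Add(Pow(R, 2), Pow(d, 2)), Rational(1, 2)))) (Function('X')(d, R) = Add(Mul(Pow(Add(Pow(R, 2), Pow(d, 2)), Rational(1, 2)), d), R) = Add(Mul(d, Pow(Add(Pow(R, 2), Pow(d, 2)), Rational(1, 2))), R) = Add(R, Mul(d, Pow(Add(Pow(R, 2), Pow(d, 2)), Rational(1, 2)))))
Mul(Function('X')(-6, 8), -104) = Mul(Add(8, Mul(-6, Pow(Add(Pow(8, 2), Pow(-6, 2)), Rational(1, 2)))), -104) = Mul(Add(8, Mul(-6, Pow(Add(64, 36), Rational(1, 2)))), -104) = Mul(Add(8, Mul(-6, Pow(100, Rational(1, 2)))), -104) = Mul(Add(8, Mul(-6, 10)), -104) = Mul(Add(8, -60), -104) = Mul(-52, -104) = 5408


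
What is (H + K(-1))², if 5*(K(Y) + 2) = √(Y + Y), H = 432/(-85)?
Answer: 361826/7225 - 1204*I*√2/425 ≈ 50.08 - 4.0064*I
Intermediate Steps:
H = -432/85 (H = 432*(-1/85) = -432/85 ≈ -5.0824)
K(Y) = -2 + √2*√Y/5 (K(Y) = -2 + √(Y + Y)/5 = -2 + √(2*Y)/5 = -2 + (√2*√Y)/5 = -2 + √2*√Y/5)
(H + K(-1))² = (-432/85 + (-2 + √2*√(-1)/5))² = (-432/85 + (-2 + √2*I/5))² = (-432/85 + (-2 + I*√2/5))² = (-602/85 + I*√2/5)²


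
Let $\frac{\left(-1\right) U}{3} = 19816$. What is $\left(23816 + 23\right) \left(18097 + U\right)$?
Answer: $-985766489$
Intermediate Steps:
$U = -59448$ ($U = \left(-3\right) 19816 = -59448$)
$\left(23816 + 23\right) \left(18097 + U\right) = \left(23816 + 23\right) \left(18097 - 59448\right) = 23839 \left(-41351\right) = -985766489$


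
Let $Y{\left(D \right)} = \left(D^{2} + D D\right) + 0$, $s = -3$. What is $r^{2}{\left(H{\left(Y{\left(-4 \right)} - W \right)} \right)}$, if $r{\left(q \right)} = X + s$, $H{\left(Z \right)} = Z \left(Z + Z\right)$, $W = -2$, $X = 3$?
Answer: $0$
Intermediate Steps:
$Y{\left(D \right)} = 2 D^{2}$ ($Y{\left(D \right)} = \left(D^{2} + D^{2}\right) + 0 = 2 D^{2} + 0 = 2 D^{2}$)
$H{\left(Z \right)} = 2 Z^{2}$ ($H{\left(Z \right)} = Z 2 Z = 2 Z^{2}$)
$r{\left(q \right)} = 0$ ($r{\left(q \right)} = 3 - 3 = 0$)
$r^{2}{\left(H{\left(Y{\left(-4 \right)} - W \right)} \right)} = 0^{2} = 0$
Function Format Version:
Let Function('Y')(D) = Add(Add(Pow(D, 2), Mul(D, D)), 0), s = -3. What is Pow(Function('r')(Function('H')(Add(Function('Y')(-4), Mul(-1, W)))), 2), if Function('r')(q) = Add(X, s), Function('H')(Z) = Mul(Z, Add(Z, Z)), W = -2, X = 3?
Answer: 0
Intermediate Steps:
Function('Y')(D) = Mul(2, Pow(D, 2)) (Function('Y')(D) = Add(Add(Pow(D, 2), Pow(D, 2)), 0) = Add(Mul(2, Pow(D, 2)), 0) = Mul(2, Pow(D, 2)))
Function('H')(Z) = Mul(2, Pow(Z, 2)) (Function('H')(Z) = Mul(Z, Mul(2, Z)) = Mul(2, Pow(Z, 2)))
Function('r')(q) = 0 (Function('r')(q) = Add(3, -3) = 0)
Pow(Function('r')(Function('H')(Add(Function('Y')(-4), Mul(-1, W)))), 2) = Pow(0, 2) = 0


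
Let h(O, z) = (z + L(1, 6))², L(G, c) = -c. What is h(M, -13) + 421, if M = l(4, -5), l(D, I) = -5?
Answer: 782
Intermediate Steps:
M = -5
h(O, z) = (-6 + z)² (h(O, z) = (z - 1*6)² = (z - 6)² = (-6 + z)²)
h(M, -13) + 421 = (-6 - 13)² + 421 = (-19)² + 421 = 361 + 421 = 782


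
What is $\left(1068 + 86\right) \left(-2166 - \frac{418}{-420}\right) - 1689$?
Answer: $- \frac{262510972}{105} \approx -2.5001 \cdot 10^{6}$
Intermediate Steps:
$\left(1068 + 86\right) \left(-2166 - \frac{418}{-420}\right) - 1689 = 1154 \left(-2166 - - \frac{209}{210}\right) - 1689 = 1154 \left(-2166 + \frac{209}{210}\right) - 1689 = 1154 \left(- \frac{454651}{210}\right) - 1689 = - \frac{262333627}{105} - 1689 = - \frac{262510972}{105}$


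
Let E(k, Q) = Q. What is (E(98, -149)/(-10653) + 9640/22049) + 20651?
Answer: 4850778006268/234887997 ≈ 20651.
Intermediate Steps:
(E(98, -149)/(-10653) + 9640/22049) + 20651 = (-149/(-10653) + 9640/22049) + 20651 = (-149*(-1/10653) + 9640*(1/22049)) + 20651 = (149/10653 + 9640/22049) + 20651 = 105980221/234887997 + 20651 = 4850778006268/234887997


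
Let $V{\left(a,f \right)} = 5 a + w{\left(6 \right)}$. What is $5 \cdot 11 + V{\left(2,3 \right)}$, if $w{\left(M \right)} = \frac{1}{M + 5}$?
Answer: $\frac{716}{11} \approx 65.091$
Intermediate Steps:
$w{\left(M \right)} = \frac{1}{5 + M}$
$V{\left(a,f \right)} = \frac{1}{11} + 5 a$ ($V{\left(a,f \right)} = 5 a + \frac{1}{5 + 6} = 5 a + \frac{1}{11} = \frac{1}{11} + 5 a$)
$5 \cdot 11 + V{\left(2,3 \right)} = 5 \cdot 11 + \left(\frac{1}{11} + 5 \cdot 2\right) = 55 + \left(\frac{1}{11} + 10\right) = 55 + \frac{111}{11} = \frac{716}{11}$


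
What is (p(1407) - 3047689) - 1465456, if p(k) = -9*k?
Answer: -4525808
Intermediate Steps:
(p(1407) - 3047689) - 1465456 = (-9*1407 - 3047689) - 1465456 = (-12663 - 3047689) - 1465456 = -3060352 - 1465456 = -4525808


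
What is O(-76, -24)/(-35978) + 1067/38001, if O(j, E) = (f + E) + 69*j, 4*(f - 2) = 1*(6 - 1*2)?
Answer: 238463791/1367199978 ≈ 0.17442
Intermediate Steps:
f = 3 (f = 2 + (1*(6 - 1*2))/4 = 2 + (1*(6 - 2))/4 = 2 + (1*4)/4 = 2 + (1/4)*4 = 2 + 1 = 3)
O(j, E) = 3 + E + 69*j (O(j, E) = (3 + E) + 69*j = 3 + E + 69*j)
O(-76, -24)/(-35978) + 1067/38001 = (3 - 24 + 69*(-76))/(-35978) + 1067/38001 = (3 - 24 - 5244)*(-1/35978) + 1067*(1/38001) = -5265*(-1/35978) + 1067/38001 = 5265/35978 + 1067/38001 = 238463791/1367199978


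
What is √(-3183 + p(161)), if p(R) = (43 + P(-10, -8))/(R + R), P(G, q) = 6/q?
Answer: I*√1320050270/644 ≈ 56.417*I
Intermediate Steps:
p(R) = 169/(8*R) (p(R) = (43 + 6/(-8))/(R + R) = (43 + 6*(-⅛))/((2*R)) = (43 - ¾)*(1/(2*R)) = 169*(1/(2*R))/4 = 169/(8*R))
√(-3183 + p(161)) = √(-3183 + (169/8)/161) = √(-3183 + (169/8)*(1/161)) = √(-3183 + 169/1288) = √(-4099535/1288) = I*√1320050270/644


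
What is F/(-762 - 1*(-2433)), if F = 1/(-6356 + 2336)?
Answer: -1/6717420 ≈ -1.4887e-7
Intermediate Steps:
F = -1/4020 (F = 1/(-4020) = -1/4020 ≈ -0.00024876)
F/(-762 - 1*(-2433)) = -1/(4020*(-762 - 1*(-2433))) = -1/(4020*(-762 + 2433)) = -1/4020/1671 = -1/4020*1/1671 = -1/6717420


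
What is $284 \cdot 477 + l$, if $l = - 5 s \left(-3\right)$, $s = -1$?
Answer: $135453$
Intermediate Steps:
$l = -15$ ($l = \left(-5\right) \left(-1\right) \left(-3\right) = 5 \left(-3\right) = -15$)
$284 \cdot 477 + l = 284 \cdot 477 - 15 = 135468 - 15 = 135453$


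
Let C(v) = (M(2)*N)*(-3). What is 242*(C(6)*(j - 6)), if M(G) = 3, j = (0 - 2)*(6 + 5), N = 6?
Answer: 365904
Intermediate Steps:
j = -22 (j = -2*11 = -22)
C(v) = -54 (C(v) = (3*6)*(-3) = 18*(-3) = -54)
242*(C(6)*(j - 6)) = 242*(-54*(-22 - 6)) = 242*(-54*(-28)) = 242*1512 = 365904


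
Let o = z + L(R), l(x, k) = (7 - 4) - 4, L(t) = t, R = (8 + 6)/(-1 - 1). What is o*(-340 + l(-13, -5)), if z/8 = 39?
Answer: -104005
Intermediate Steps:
R = -7 (R = 14/(-2) = 14*(-½) = -7)
z = 312 (z = 8*39 = 312)
l(x, k) = -1 (l(x, k) = 3 - 4 = -1)
o = 305 (o = 312 - 7 = 305)
o*(-340 + l(-13, -5)) = 305*(-340 - 1) = 305*(-341) = -104005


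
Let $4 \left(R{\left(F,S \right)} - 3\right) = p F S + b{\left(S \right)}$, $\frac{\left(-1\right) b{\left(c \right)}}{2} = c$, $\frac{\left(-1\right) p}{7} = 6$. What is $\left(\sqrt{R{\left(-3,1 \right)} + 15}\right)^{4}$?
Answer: $2401$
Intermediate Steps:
$p = -42$ ($p = \left(-7\right) 6 = -42$)
$b{\left(c \right)} = - 2 c$
$R{\left(F,S \right)} = 3 - \frac{S}{2} - \frac{21 F S}{2}$ ($R{\left(F,S \right)} = 3 + \frac{- 42 F S - 2 S}{4} = 3 + \frac{- 2 S - 42 F S}{4} = 3 - \left(\frac{S}{2} + \frac{21 F S}{2}\right) = 3 - \frac{S}{2} - \frac{21 F S}{2}$)
$\left(\sqrt{R{\left(-3,1 \right)} + 15}\right)^{4} = \left(\sqrt{\left(3 - \frac{1}{2} - \left(- \frac{63}{2}\right) 1\right) + 15}\right)^{4} = \left(\sqrt{\left(3 - \frac{1}{2} + \frac{63}{2}\right) + 15}\right)^{4} = \left(\sqrt{34 + 15}\right)^{4} = \left(\sqrt{49}\right)^{4} = 7^{4} = 2401$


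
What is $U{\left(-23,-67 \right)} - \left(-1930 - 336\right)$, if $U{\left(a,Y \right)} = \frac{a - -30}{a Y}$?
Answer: $\frac{3491913}{1541} \approx 2266.0$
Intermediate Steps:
$U{\left(a,Y \right)} = \frac{30 + a}{Y a}$ ($U{\left(a,Y \right)} = \frac{a + 30}{Y a} = \left(30 + a\right) \frac{1}{Y a} = \frac{30 + a}{Y a}$)
$U{\left(-23,-67 \right)} - \left(-1930 - 336\right) = \frac{30 - 23}{\left(-67\right) \left(-23\right)} - \left(-1930 - 336\right) = \left(- \frac{1}{67}\right) \left(- \frac{1}{23}\right) 7 - \left(-1930 - 336\right) = \frac{7}{1541} - -2266 = \frac{7}{1541} + 2266 = \frac{3491913}{1541}$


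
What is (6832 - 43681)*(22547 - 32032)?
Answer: 349512765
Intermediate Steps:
(6832 - 43681)*(22547 - 32032) = -36849*(-9485) = 349512765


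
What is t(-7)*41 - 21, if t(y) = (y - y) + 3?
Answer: 102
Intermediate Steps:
t(y) = 3 (t(y) = 0 + 3 = 3)
t(-7)*41 - 21 = 3*41 - 21 = 123 - 21 = 102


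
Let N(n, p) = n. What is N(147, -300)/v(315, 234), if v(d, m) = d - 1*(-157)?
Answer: 147/472 ≈ 0.31144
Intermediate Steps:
v(d, m) = 157 + d (v(d, m) = d + 157 = 157 + d)
N(147, -300)/v(315, 234) = 147/(157 + 315) = 147/472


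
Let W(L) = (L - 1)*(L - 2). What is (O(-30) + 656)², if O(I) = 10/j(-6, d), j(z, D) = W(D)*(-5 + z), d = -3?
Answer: 208253761/484 ≈ 4.3028e+5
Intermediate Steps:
W(L) = (-1 + L)*(-2 + L)
j(z, D) = (-5 + z)*(2 + D² - 3*D) (j(z, D) = (2 + D² - 3*D)*(-5 + z) = (-5 + z)*(2 + D² - 3*D))
O(I) = -1/22 (O(I) = 10/(((-5 - 6)*(2 + (-3)² - 3*(-3)))) = 10/((-11*(2 + 9 + 9))) = 10/((-11*20)) = 10/(-220) = 10*(-1/220) = -1/22)
(O(-30) + 656)² = (-1/22 + 656)² = (14431/22)² = 208253761/484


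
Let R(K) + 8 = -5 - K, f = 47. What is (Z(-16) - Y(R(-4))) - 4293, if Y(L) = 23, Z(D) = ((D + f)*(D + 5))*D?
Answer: 1140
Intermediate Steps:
R(K) = -13 - K (R(K) = -8 + (-5 - K) = -13 - K)
Z(D) = D*(5 + D)*(47 + D) (Z(D) = ((D + 47)*(D + 5))*D = ((47 + D)*(5 + D))*D = ((5 + D)*(47 + D))*D = D*(5 + D)*(47 + D))
(Z(-16) - Y(R(-4))) - 4293 = (-16*(235 + (-16)**2 + 52*(-16)) - 1*23) - 4293 = (-16*(235 + 256 - 832) - 23) - 4293 = (-16*(-341) - 23) - 4293 = (5456 - 23) - 4293 = 5433 - 4293 = 1140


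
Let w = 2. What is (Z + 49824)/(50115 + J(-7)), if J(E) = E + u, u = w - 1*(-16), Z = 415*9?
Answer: 53559/50126 ≈ 1.0685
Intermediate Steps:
Z = 3735
u = 18 (u = 2 - 1*(-16) = 2 + 16 = 18)
J(E) = 18 + E (J(E) = E + 18 = 18 + E)
(Z + 49824)/(50115 + J(-7)) = (3735 + 49824)/(50115 + (18 - 7)) = 53559/(50115 + 11) = 53559/50126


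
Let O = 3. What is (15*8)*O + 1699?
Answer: 2059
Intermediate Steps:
(15*8)*O + 1699 = (15*8)*3 + 1699 = 120*3 + 1699 = 360 + 1699 = 2059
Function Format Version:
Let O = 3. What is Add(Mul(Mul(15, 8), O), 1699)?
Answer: 2059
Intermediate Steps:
Add(Mul(Mul(15, 8), O), 1699) = Add(Mul(Mul(15, 8), 3), 1699) = Add(Mul(120, 3), 1699) = Add(360, 1699) = 2059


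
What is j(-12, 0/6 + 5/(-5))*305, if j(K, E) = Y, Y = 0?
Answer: 0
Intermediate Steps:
j(K, E) = 0
j(-12, 0/6 + 5/(-5))*305 = 0*305 = 0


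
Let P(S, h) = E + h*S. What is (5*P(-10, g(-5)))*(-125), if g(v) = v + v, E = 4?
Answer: -65000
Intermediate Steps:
g(v) = 2*v
P(S, h) = 4 + S*h (P(S, h) = 4 + h*S = 4 + S*h)
(5*P(-10, g(-5)))*(-125) = (5*(4 - 20*(-5)))*(-125) = (5*(4 - 10*(-10)))*(-125) = (5*(4 + 100))*(-125) = (5*104)*(-125) = 520*(-125) = -65000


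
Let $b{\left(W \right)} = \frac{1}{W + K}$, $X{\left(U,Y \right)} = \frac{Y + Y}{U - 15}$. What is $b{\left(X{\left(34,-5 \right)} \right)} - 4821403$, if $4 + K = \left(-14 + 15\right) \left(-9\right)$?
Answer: $- \frac{1239100590}{257} \approx -4.8214 \cdot 10^{6}$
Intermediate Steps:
$K = -13$ ($K = -4 + \left(-14 + 15\right) \left(-9\right) = -4 + 1 \left(-9\right) = -4 - 9 = -13$)
$X{\left(U,Y \right)} = \frac{2 Y}{-15 + U}$
$b{\left(W \right)} = \frac{1}{-13 + W}$ ($b{\left(W \right)} = \frac{1}{W - 13} = \frac{1}{-13 + W}$)
$b{\left(X{\left(34,-5 \right)} \right)} - 4821403 = \frac{1}{-13 + 2 \left(-5\right) \frac{1}{-15 + 34}} - 4821403 = \frac{1}{-13 + 2 \left(-5\right) \frac{1}{19}} - 4821403 = \frac{1}{-13 - \frac{10}{19}} - 4821403 = \frac{1}{- \frac{257}{19}} - 4821403 = - \frac{19}{257} - 4821403 = - \frac{1239100590}{257}$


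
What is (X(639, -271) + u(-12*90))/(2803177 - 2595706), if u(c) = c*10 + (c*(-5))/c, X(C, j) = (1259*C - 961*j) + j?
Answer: 1053856/207471 ≈ 5.0795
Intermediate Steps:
X(C, j) = -960*j + 1259*C (X(C, j) = (-961*j + 1259*C) + j = -960*j + 1259*C)
u(c) = -5 + 10*c (u(c) = 10*c + (-5*c)/c = 10*c - 5 = -5 + 10*c)
(X(639, -271) + u(-12*90))/(2803177 - 2595706) = ((-960*(-271) + 1259*639) + (-5 + 10*(-12*90)))/(2803177 - 2595706) = ((260160 + 804501) + (-5 + 10*(-1080)))/207471 = (1064661 + (-5 - 10800))*(1/207471) = (1064661 - 10805)*(1/207471) = 1053856*(1/207471) = 1053856/207471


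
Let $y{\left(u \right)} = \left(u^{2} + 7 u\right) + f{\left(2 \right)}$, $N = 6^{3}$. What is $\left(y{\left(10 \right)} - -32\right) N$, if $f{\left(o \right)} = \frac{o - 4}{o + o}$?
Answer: $43524$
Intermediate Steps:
$f{\left(o \right)} = \frac{-4 + o}{2 o}$
$N = 216$
$y{\left(u \right)} = - \frac{1}{2} + u^{2} + 7 u$ ($y{\left(u \right)} = \left(u^{2} + 7 u\right) + \frac{-4 + 2}{2 \cdot 2} = \left(u^{2} + 7 u\right) + \frac{1}{2} \cdot \frac{1}{2} \left(-2\right) = \left(u^{2} + 7 u\right) - \frac{1}{2} = - \frac{1}{2} + u^{2} + 7 u$)
$\left(y{\left(10 \right)} - -32\right) N = \left(\left(- \frac{1}{2} + 10^{2} + 7 \cdot 10\right) - -32\right) 216 = \left(\left(- \frac{1}{2} + 100 + 70\right) + \left(-21 + 53\right)\right) 216 = \left(\frac{339}{2} + 32\right) 216 = \frac{403}{2} \cdot 216 = 43524$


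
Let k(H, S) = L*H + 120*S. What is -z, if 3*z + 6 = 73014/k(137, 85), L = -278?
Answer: 40055/13943 ≈ 2.8728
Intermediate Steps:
k(H, S) = -278*H + 120*S
z = -40055/13943 (z = -2 + (73014/(-278*137 + 120*85))/3 = -2 + (73014/(-38086 + 10200))/3 = -2 + (73014/(-27886))/3 = -2 + (73014*(-1/27886))/3 = -2 + (⅓)*(-36507/13943) = -2 - 12169/13943 = -40055/13943 ≈ -2.8728)
-z = -1*(-40055/13943) = 40055/13943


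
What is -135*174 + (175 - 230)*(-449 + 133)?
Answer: -6110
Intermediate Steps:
-135*174 + (175 - 230)*(-449 + 133) = -23490 - 55*(-316) = -23490 + 17380 = -6110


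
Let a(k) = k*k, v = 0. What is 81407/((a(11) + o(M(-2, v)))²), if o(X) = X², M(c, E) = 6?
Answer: 81407/24649 ≈ 3.3027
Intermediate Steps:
a(k) = k²
81407/((a(11) + o(M(-2, v)))²) = 81407/((11² + 6²)²) = 81407/((121 + 36)²) = 81407/(157²) = 81407/24649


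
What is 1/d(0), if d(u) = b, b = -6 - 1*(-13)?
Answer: ⅐ ≈ 0.14286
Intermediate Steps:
b = 7 (b = -6 + 13 = 7)
d(u) = 7
1/d(0) = 1/7 = ⅐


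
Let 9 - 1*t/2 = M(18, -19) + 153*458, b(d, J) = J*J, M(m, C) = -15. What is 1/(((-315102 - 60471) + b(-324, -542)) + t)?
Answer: -1/221909 ≈ -4.5063e-6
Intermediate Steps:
b(d, J) = J²
t = -140100 (t = 18 - 2*(-15 + 153*458) = 18 - 2*(-15 + 70074) = 18 - 2*70059 = 18 - 140118 = -140100)
1/(((-315102 - 60471) + b(-324, -542)) + t) = 1/(((-315102 - 60471) + (-542)²) - 140100) = 1/((-375573 + 293764) - 140100) = 1/(-81809 - 140100) = 1/(-221909) = -1/221909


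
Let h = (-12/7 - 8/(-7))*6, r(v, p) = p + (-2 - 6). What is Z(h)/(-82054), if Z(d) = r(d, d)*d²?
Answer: 23040/14072261 ≈ 0.0016373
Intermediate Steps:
r(v, p) = -8 + p (r(v, p) = p - 8 = -8 + p)
h = -24/7 (h = (-12*⅐ - 8*(-⅐))*6 = (-12/7 + 8/7)*6 = -4/7*6 = -24/7 ≈ -3.4286)
Z(d) = d²*(-8 + d) (Z(d) = (-8 + d)*d² = d²*(-8 + d))
Z(h)/(-82054) = ((-24/7)²*(-8 - 24/7))/(-82054) = ((576/49)*(-80/7))*(-1/82054) = -46080/343*(-1/82054) = 23040/14072261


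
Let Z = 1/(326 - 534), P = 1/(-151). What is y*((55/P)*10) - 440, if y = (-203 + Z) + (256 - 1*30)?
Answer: -198659835/104 ≈ -1.9102e+6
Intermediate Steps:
P = -1/151 ≈ -0.0066225
Z = -1/208 (Z = 1/(-208) = -1/208 ≈ -0.0048077)
y = 4783/208 (y = (-203 - 1/208) + (256 - 1*30) = -42225/208 + (256 - 30) = -42225/208 + 226 = 4783/208 ≈ 22.995)
y*((55/P)*10) - 440 = 4783*((55/(-1/151))*10)/208 - 440 = 4783*((55*(-151))*10)/208 - 440 = 4783*(-8305*10)/208 - 440 = (4783/208)*(-83050) - 440 = -198614075/104 - 440 = -198659835/104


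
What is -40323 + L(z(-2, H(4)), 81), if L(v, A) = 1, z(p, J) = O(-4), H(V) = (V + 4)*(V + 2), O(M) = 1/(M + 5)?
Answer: -40322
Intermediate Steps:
O(M) = 1/(5 + M)
H(V) = (2 + V)*(4 + V) (H(V) = (4 + V)*(2 + V) = (2 + V)*(4 + V))
z(p, J) = 1 (z(p, J) = 1/(5 - 4) = 1/1 = 1)
-40323 + L(z(-2, H(4)), 81) = -40323 + 1 = -40322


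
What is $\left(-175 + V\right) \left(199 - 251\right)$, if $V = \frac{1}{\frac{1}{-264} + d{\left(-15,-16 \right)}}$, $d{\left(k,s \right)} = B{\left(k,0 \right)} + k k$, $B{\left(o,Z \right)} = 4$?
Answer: $\frac{550126772}{60455} \approx 9099.8$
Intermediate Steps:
$d{\left(k,s \right)} = 4 + k^{2}$ ($d{\left(k,s \right)} = 4 + k k = 4 + k^{2}$)
$V = \frac{264}{60455}$ ($V = \frac{1}{\frac{1}{-264} + \left(4 + \left(-15\right)^{2}\right)} = \frac{1}{- \frac{1}{264} + \left(4 + 225\right)} = \frac{1}{- \frac{1}{264} + 229} = \frac{1}{\frac{60455}{264}} = \frac{264}{60455} \approx 0.0043669$)
$\left(-175 + V\right) \left(199 - 251\right) = \left(-175 + \frac{264}{60455}\right) \left(199 - 251\right) = \left(- \frac{10579361}{60455}\right) \left(-52\right) = \frac{550126772}{60455}$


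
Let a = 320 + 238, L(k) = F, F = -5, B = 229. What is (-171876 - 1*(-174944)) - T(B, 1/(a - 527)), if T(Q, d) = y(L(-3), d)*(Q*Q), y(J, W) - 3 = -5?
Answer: 107950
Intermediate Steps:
L(k) = -5
y(J, W) = -2 (y(J, W) = 3 - 5 = -2)
a = 558
T(Q, d) = -2*Q**2 (T(Q, d) = -2*Q*Q = -2*Q**2)
(-171876 - 1*(-174944)) - T(B, 1/(a - 527)) = (-171876 - 1*(-174944)) - (-2)*229**2 = (-171876 + 174944) - (-2)*52441 = 3068 - 1*(-104882) = 3068 + 104882 = 107950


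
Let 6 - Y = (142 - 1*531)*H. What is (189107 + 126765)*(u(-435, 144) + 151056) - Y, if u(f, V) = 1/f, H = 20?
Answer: 20755743259138/435 ≈ 4.7714e+10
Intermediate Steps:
Y = 7786 (Y = 6 - (142 - 1*531)*20 = 6 - (142 - 531)*20 = 6 - (-389)*20 = 6 - 1*(-7780) = 6 + 7780 = 7786)
(189107 + 126765)*(u(-435, 144) + 151056) - Y = (189107 + 126765)*(1/(-435) + 151056) - 1*7786 = 315872*(-1/435 + 151056) - 7786 = 315872*(65709359/435) - 7786 = 20755746646048/435 - 7786 = 20755743259138/435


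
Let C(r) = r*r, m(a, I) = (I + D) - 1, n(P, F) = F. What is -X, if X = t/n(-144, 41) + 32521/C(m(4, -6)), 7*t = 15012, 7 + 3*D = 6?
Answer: -91267551/138908 ≈ -657.04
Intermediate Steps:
D = -⅓ (D = -7/3 + (⅓)*6 = -7/3 + 2 = -⅓ ≈ -0.33333)
m(a, I) = -4/3 + I (m(a, I) = (I - ⅓) - 1 = (-⅓ + I) - 1 = -4/3 + I)
t = 15012/7 (t = (⅐)*15012 = 15012/7 ≈ 2144.6)
C(r) = r²
X = 91267551/138908 (X = (15012/7)/41 + 32521/((-4/3 - 6)²) = (15012/7)*(1/41) + 32521/((-22/3)²) = 15012/287 + 32521/(484/9) = 15012/287 + 32521*(9/484) = 15012/287 + 292689/484 = 91267551/138908 ≈ 657.04)
-X = -1*91267551/138908 = -91267551/138908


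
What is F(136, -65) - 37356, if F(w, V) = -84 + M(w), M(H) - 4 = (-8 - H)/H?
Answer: -636430/17 ≈ -37437.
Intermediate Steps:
M(H) = 4 + (-8 - H)/H
F(w, V) = -81 - 8/w (F(w, V) = -84 + (3 - 8/w) = -81 - 8/w)
F(136, -65) - 37356 = (-81 - 8/136) - 37356 = (-81 - 8*1/136) - 37356 = (-81 - 1/17) - 37356 = -1378/17 - 37356 = -636430/17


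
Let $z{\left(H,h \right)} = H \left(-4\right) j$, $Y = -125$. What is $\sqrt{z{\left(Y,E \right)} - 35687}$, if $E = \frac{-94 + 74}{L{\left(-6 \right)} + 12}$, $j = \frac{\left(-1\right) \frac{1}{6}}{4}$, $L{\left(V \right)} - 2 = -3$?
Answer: $\frac{i \sqrt{1285482}}{6} \approx 188.97 i$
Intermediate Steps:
$L{\left(V \right)} = -1$ ($L{\left(V \right)} = 2 - 3 = -1$)
$j = - \frac{1}{24}$ ($j = \left(-1\right) \frac{1}{6} \cdot \frac{1}{4} = \left(- \frac{1}{6}\right) \frac{1}{4} = - \frac{1}{24} \approx -0.041667$)
$E = - \frac{20}{11}$ ($E = \frac{-94 + 74}{-1 + 12} = - \frac{20}{11} \approx -1.8182$)
$z{\left(H,h \right)} = \frac{H}{6}$ ($z{\left(H,h \right)} = H \left(-4\right) \left(- \frac{1}{24}\right) = - 4 H \left(- \frac{1}{24}\right) = \frac{H}{6}$)
$\sqrt{z{\left(Y,E \right)} - 35687} = \sqrt{\frac{1}{6} \left(-125\right) - 35687} = \sqrt{- \frac{125}{6} - 35687} = \sqrt{- \frac{214247}{6}} = \frac{i \sqrt{1285482}}{6}$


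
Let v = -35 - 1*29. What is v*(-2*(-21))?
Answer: -2688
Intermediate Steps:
v = -64 (v = -35 - 29 = -64)
v*(-2*(-21)) = -(-128)*(-21) = -64*42 = -2688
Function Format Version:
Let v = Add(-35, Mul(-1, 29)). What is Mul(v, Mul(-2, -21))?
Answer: -2688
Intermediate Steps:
v = -64 (v = Add(-35, -29) = -64)
Mul(v, Mul(-2, -21)) = Mul(-64, Mul(-2, -21)) = Mul(-64, 42) = -2688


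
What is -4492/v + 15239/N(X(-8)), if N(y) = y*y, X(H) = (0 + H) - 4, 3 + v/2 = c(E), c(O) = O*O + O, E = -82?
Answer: 33616099/318672 ≈ 105.49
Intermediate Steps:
c(O) = O + O² (c(O) = O² + O = O + O²)
v = 13278 (v = -6 + 2*(-82*(1 - 82)) = -6 + 2*(-82*(-81)) = -6 + 2*6642 = -6 + 13284 = 13278)
X(H) = -4 + H (X(H) = H - 4 = -4 + H)
N(y) = y²
-4492/v + 15239/N(X(-8)) = -4492/13278 + 15239/((-4 - 8)²) = -4492*1/13278 + 15239/((-12)²) = -2246/6639 + 15239/144 = 33616099/318672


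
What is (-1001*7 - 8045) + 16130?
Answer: 1078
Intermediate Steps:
(-1001*7 - 8045) + 16130 = (-7007 - 8045) + 16130 = -15052 + 16130 = 1078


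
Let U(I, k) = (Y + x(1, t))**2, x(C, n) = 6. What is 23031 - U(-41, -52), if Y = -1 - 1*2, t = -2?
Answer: 23022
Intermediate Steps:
Y = -3 (Y = -1 - 2 = -3)
U(I, k) = 9 (U(I, k) = (-3 + 6)**2 = 3**2 = 9)
23031 - U(-41, -52) = 23031 - 1*9 = 23031 - 9 = 23022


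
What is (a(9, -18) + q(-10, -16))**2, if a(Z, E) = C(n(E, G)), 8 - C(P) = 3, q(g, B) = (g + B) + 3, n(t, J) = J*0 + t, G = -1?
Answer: 324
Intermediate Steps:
n(t, J) = t (n(t, J) = 0 + t = t)
q(g, B) = 3 + B + g (q(g, B) = (B + g) + 3 = 3 + B + g)
C(P) = 5 (C(P) = 8 - 1*3 = 8 - 3 = 5)
a(Z, E) = 5
(a(9, -18) + q(-10, -16))**2 = (5 + (3 - 16 - 10))**2 = (5 - 23)**2 = (-18)**2 = 324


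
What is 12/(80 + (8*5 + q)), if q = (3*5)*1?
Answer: 4/45 ≈ 0.088889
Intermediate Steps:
q = 15 (q = 15*1 = 15)
12/(80 + (8*5 + q)) = 12/(80 + (8*5 + 15)) = 12/(80 + (40 + 15)) = 12/(80 + 55) = 12/135 = 12*(1/135) = 4/45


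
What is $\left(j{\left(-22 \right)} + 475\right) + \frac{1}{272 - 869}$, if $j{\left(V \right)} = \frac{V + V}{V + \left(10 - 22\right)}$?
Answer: $\frac{4833892}{10149} \approx 476.29$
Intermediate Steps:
$j{\left(V \right)} = \frac{2 V}{-12 + V}$ ($j{\left(V \right)} = \frac{2 V}{V - 12} = \frac{2 V}{-12 + V}$)
$\left(j{\left(-22 \right)} + 475\right) + \frac{1}{272 - 869} = \left(2 \left(-22\right) \frac{1}{-12 - 22} + 475\right) + \frac{1}{272 - 869} = \left(2 \left(-22\right) \frac{1}{-34} + 475\right) + \frac{1}{-597} = \left(2 \left(-22\right) \left(- \frac{1}{34}\right) + 475\right) - \frac{1}{597} = \left(\frac{22}{17} + 475\right) - \frac{1}{597} = \frac{8097}{17} - \frac{1}{597} = \frac{4833892}{10149}$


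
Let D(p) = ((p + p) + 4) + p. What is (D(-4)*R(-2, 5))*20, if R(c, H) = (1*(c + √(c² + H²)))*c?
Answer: -640 + 320*√29 ≈ 1083.3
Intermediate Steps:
D(p) = 4 + 3*p (D(p) = (2*p + 4) + p = (4 + 2*p) + p = 4 + 3*p)
R(c, H) = c*(c + √(H² + c²)) (R(c, H) = (1*(c + √(H² + c²)))*c = (c + √(H² + c²))*c = c*(c + √(H² + c²)))
(D(-4)*R(-2, 5))*20 = ((4 + 3*(-4))*(-2*(-2 + √(5² + (-2)²))))*20 = ((4 - 12)*(-2*(-2 + √(25 + 4))))*20 = -(-16)*(-2 + √29)*20 = -8*(4 - 2*√29)*20 = (-32 + 16*√29)*20 = -640 + 320*√29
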